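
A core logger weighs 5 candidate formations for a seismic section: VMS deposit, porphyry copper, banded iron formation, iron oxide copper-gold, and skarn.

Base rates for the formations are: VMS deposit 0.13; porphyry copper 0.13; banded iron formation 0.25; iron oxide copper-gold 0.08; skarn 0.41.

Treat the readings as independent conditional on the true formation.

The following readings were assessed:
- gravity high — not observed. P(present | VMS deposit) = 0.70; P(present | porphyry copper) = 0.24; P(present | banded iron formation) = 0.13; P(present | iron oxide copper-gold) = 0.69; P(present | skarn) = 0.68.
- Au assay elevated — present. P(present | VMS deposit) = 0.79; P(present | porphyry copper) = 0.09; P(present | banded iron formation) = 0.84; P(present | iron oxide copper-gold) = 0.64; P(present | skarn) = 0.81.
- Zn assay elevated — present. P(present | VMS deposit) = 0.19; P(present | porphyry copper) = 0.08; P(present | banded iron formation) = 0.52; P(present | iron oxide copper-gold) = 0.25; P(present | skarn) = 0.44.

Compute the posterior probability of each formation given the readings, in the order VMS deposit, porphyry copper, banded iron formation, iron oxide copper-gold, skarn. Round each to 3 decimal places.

0.038, 0.005, 0.624, 0.026, 0.307

Multiply each prior by the joint likelihood of the reading pattern (using 1 − P(present | H) for each absent reading):
  VMS deposit: 0.13 × (1 − 0.70) × 0.79 × 0.19 = 0.0058539
  porphyry copper: 0.13 × (1 − 0.24) × 0.09 × 0.08 = 0.00071136
  banded iron formation: 0.25 × (1 − 0.13) × 0.84 × 0.52 = 0.095004
  iron oxide copper-gold: 0.08 × (1 − 0.69) × 0.64 × 0.25 = 0.003968
  skarn: 0.41 × (1 − 0.68) × 0.81 × 0.44 = 0.04676
Normalizing constant Z = 0.0058539 + 0.00071136 + 0.095004 + 0.003968 + 0.04676 = 0.1523.
P(VMS deposit | evidence) = 0.0058539 / 0.1523 ≈ 0.038
P(porphyry copper | evidence) = 0.00071136 / 0.1523 ≈ 0.005
P(banded iron formation | evidence) = 0.095004 / 0.1523 ≈ 0.624
P(iron oxide copper-gold | evidence) = 0.003968 / 0.1523 ≈ 0.026
P(skarn | evidence) = 0.04676 / 0.1523 ≈ 0.307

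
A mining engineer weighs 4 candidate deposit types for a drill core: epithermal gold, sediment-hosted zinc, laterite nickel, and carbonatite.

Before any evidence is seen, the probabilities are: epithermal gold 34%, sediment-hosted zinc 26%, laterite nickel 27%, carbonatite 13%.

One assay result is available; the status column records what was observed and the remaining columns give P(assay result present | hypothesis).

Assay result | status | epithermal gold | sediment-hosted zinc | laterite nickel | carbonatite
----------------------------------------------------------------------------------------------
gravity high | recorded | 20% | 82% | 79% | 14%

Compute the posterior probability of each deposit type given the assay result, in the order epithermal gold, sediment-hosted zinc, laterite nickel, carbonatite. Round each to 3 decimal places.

0.133, 0.416, 0.416, 0.035

For each hypothesis, the unnormalized posterior weight is prior × likelihood:
  epithermal gold: 0.34 × 0.20 = 0.068
  sediment-hosted zinc: 0.26 × 0.82 = 0.2132
  laterite nickel: 0.27 × 0.79 = 0.2133
  carbonatite: 0.13 × 0.14 = 0.0182
The unnormalized weights sum to 0.5127.
P(epithermal gold | evidence) = 0.068 / 0.5127 ≈ 0.133
P(sediment-hosted zinc | evidence) = 0.2132 / 0.5127 ≈ 0.416
P(laterite nickel | evidence) = 0.2133 / 0.5127 ≈ 0.416
P(carbonatite | evidence) = 0.0182 / 0.5127 ≈ 0.035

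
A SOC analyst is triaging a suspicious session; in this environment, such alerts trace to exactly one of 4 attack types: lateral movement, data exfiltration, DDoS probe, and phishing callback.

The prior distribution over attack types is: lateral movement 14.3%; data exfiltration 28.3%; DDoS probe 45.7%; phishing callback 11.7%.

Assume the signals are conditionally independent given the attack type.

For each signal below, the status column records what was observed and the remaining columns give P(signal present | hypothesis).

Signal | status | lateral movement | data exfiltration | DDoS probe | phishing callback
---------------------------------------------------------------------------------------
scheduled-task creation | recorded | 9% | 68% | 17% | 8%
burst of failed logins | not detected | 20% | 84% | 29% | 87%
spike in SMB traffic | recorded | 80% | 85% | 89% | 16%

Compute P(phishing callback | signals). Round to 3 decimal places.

Multiply each prior by the joint likelihood of the signal pattern (using 1 − P(present | H) for each absent signal):
  lateral movement: 0.143 × 0.09 × (1 − 0.20) × 0.80 = 0.0082368
  data exfiltration: 0.283 × 0.68 × (1 − 0.84) × 0.85 = 0.026172
  DDoS probe: 0.457 × 0.17 × (1 − 0.29) × 0.89 = 0.049092
  phishing callback: 0.117 × 0.08 × (1 − 0.87) × 0.16 = 0.00019469
Marginal likelihood of the evidence = 0.083696.
P(phishing callback | evidence) = 0.00019469 / 0.083696 ≈ 0.002.

0.002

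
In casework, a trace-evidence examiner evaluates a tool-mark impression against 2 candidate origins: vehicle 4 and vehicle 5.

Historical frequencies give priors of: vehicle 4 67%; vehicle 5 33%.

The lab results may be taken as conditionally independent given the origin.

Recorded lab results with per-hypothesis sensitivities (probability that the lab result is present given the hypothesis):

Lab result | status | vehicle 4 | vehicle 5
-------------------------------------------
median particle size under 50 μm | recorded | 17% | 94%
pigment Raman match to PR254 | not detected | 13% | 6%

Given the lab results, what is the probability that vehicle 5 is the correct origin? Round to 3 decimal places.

Multiply each prior by the joint likelihood of the lab result pattern (using 1 − P(present | H) for each absent lab result):
  vehicle 4: 0.67 × 0.17 × (1 − 0.13) = 0.099093
  vehicle 5: 0.33 × 0.94 × (1 − 0.06) = 0.29159
Marginal likelihood of the evidence = 0.39068.
P(vehicle 5 | evidence) = 0.29159 / 0.39068 ≈ 0.746.

0.746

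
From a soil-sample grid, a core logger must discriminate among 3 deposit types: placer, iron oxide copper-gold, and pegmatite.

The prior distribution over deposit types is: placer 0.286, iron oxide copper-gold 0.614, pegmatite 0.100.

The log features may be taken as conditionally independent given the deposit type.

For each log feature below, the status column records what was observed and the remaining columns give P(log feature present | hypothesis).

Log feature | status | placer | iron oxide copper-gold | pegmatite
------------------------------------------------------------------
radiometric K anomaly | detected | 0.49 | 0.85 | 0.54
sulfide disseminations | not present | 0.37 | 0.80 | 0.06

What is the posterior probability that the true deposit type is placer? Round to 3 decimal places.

0.363

Multiply each prior by the joint likelihood of the log feature pattern (using 1 − P(present | H) for each absent log feature):
  placer: 0.286 × 0.49 × (1 − 0.37) = 0.088288
  iron oxide copper-gold: 0.614 × 0.85 × (1 − 0.80) = 0.10438
  pegmatite: 0.100 × 0.54 × (1 − 0.06) = 0.05076
The unnormalized weights sum to 0.24343.
P(placer | evidence) = 0.088288 / 0.24343 ≈ 0.363.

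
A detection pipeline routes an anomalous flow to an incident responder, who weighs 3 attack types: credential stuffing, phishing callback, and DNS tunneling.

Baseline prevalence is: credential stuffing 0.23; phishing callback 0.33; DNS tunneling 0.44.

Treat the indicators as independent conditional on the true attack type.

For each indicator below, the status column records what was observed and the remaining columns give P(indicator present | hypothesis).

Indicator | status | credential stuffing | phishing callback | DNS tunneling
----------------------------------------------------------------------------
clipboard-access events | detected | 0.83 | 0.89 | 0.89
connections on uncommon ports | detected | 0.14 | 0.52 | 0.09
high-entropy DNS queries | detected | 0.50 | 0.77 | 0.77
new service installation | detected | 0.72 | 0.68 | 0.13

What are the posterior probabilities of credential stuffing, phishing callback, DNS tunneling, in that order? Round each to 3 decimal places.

For each hypothesis, the unnormalized posterior weight is prior × product of the indicator likelihoods:
  credential stuffing: 0.23 × 0.83 × 0.14 × 0.50 × 0.72 = 0.0096214
  phishing callback: 0.33 × 0.89 × 0.52 × 0.77 × 0.68 = 0.079966
  DNS tunneling: 0.44 × 0.89 × 0.09 × 0.77 × 0.13 = 0.0035279
Normalizing constant Z = 0.0096214 + 0.079966 + 0.0035279 = 0.093116.
P(credential stuffing | evidence) = 0.0096214 / 0.093116 ≈ 0.103
P(phishing callback | evidence) = 0.079966 / 0.093116 ≈ 0.859
P(DNS tunneling | evidence) = 0.0035279 / 0.093116 ≈ 0.038

0.103, 0.859, 0.038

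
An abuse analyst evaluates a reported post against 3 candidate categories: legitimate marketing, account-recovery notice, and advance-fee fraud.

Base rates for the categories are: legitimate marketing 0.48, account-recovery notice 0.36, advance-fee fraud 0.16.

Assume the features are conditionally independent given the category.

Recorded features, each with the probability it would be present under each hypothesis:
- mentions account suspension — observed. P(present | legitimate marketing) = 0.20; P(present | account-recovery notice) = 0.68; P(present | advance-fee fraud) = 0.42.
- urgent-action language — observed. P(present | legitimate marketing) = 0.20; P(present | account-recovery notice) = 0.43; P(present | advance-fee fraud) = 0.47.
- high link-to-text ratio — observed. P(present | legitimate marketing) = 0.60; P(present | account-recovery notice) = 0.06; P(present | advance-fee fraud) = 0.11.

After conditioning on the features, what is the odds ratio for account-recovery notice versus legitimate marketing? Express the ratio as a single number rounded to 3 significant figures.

Posterior odds equal prior odds times the likelihood ratio; only the two competing hypotheses matter.
  account-recovery notice: 0.36 × 0.68 × 0.43 × 0.06 = 0.0063158
  legitimate marketing: 0.48 × 0.20 × 0.20 × 0.60 = 0.01152
Posterior odds = 0.0063158 / 0.01152 ≈ 0.548.

0.548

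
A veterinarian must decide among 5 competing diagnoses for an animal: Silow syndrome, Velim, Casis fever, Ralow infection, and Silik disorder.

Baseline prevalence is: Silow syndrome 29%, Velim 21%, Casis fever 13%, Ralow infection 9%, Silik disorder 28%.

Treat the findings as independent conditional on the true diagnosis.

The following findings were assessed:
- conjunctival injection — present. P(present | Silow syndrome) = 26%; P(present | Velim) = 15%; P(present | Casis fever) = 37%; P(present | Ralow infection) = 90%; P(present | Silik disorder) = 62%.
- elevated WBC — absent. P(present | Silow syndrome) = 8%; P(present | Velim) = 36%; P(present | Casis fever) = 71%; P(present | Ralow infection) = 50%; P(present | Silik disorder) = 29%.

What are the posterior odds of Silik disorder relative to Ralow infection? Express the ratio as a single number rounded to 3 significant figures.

3.04

The normalizing constant cancels in an odds ratio, so compute prior × likelihood for the two hypotheses only (using 1 − P(present | H) for each absent finding):
  Silik disorder: 0.28 × 0.62 × (1 − 0.29) = 0.12326
  Ralow infection: 0.09 × 0.90 × (1 − 0.50) = 0.0405
Odds(Silik disorder : Ralow infection) = 0.12326 / 0.0405 ≈ 3.04.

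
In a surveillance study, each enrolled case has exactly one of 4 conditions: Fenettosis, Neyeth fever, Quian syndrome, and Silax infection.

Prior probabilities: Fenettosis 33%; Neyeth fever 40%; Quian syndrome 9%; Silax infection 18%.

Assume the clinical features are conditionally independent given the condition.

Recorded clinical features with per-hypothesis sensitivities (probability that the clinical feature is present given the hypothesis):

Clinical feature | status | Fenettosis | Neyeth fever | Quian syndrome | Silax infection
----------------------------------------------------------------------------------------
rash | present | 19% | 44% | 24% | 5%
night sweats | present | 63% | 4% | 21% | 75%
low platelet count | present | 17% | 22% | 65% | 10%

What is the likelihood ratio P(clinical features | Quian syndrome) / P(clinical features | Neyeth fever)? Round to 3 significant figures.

Joint likelihood of the clinical feature pattern under each hypothesis:
  Quian syndrome: 0.24 × 0.21 × 0.65 = 0.03276
  Neyeth fever: 0.44 × 0.04 × 0.22 = 0.003872
Bayes factor = 0.03276 / 0.003872 ≈ 8.46

8.46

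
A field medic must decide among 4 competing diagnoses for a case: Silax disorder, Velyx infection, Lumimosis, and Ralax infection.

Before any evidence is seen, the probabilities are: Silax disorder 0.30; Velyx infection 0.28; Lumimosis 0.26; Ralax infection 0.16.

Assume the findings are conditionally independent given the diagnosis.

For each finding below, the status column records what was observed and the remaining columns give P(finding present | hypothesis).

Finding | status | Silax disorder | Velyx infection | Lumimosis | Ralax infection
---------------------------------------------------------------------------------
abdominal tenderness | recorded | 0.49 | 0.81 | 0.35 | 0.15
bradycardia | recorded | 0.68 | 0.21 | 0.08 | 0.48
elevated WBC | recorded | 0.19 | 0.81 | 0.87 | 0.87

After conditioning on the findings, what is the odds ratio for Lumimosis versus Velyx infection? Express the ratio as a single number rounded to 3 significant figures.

0.164

Posterior odds equal prior odds times the likelihood ratio; only the two competing hypotheses matter.
  Lumimosis: 0.26 × 0.35 × 0.08 × 0.87 = 0.0063336
  Velyx infection: 0.28 × 0.81 × 0.21 × 0.81 = 0.038579
Odds(Lumimosis : Velyx infection) = 0.0063336 / 0.038579 ≈ 0.164.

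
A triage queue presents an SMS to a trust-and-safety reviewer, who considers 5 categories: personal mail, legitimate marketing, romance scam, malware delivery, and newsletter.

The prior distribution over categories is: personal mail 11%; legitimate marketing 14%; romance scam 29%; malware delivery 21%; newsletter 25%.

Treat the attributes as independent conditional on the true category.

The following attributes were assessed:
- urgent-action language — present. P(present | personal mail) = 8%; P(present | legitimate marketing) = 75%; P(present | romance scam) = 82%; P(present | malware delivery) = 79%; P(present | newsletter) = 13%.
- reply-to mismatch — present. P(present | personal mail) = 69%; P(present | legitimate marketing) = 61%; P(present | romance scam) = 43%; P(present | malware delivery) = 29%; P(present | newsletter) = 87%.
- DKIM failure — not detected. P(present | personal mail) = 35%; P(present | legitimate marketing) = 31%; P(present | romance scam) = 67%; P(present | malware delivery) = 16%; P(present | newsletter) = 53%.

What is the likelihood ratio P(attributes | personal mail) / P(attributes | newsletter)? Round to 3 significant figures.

0.675

Joint likelihood of the attribute pattern under each hypothesis (using 1 − P(present | H) for each absent attribute):
  personal mail: 0.08 × 0.69 × (1 − 0.35) = 0.03588
  newsletter: 0.13 × 0.87 × (1 − 0.53) = 0.053157
Bayes factor = 0.03588 / 0.053157 ≈ 0.675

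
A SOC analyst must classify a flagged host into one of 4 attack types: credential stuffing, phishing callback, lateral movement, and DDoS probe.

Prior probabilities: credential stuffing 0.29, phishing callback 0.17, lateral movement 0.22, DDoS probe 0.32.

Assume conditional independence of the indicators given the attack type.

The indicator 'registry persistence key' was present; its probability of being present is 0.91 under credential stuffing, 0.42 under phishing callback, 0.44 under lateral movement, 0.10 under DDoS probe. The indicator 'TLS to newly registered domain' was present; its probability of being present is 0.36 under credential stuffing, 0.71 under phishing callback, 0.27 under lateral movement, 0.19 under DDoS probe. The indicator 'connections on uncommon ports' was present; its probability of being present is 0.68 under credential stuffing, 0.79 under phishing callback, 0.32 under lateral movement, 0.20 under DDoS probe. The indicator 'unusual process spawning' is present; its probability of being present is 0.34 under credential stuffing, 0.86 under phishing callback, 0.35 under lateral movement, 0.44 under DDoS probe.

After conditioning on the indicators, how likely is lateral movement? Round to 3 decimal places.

0.049

By Bayes' rule with conditional independence, the unnormalized weight for each hypothesis is prior × ∏ likelihoods:
  credential stuffing: 0.29 × 0.91 × 0.36 × 0.68 × 0.34 = 0.021965
  phishing callback: 0.17 × 0.42 × 0.71 × 0.79 × 0.86 = 0.034442
  lateral movement: 0.22 × 0.44 × 0.27 × 0.32 × 0.35 = 0.0029272
  DDoS probe: 0.32 × 0.10 × 0.19 × 0.20 × 0.44 = 0.00053504
Marginal likelihood of the evidence = 0.059869.
P(lateral movement | evidence) = 0.0029272 / 0.059869 ≈ 0.049.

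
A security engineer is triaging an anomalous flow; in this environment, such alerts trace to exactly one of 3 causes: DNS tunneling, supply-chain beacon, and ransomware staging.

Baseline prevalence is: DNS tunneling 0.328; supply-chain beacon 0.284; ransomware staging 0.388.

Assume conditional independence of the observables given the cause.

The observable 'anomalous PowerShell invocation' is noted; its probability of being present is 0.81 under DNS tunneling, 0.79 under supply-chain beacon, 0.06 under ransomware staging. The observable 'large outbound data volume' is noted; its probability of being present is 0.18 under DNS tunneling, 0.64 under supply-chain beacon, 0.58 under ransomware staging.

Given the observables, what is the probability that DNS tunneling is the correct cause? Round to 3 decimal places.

For each hypothesis, the unnormalized posterior weight is prior × product of the observable likelihoods:
  DNS tunneling: 0.328 × 0.81 × 0.18 = 0.047822
  supply-chain beacon: 0.284 × 0.79 × 0.64 = 0.14359
  ransomware staging: 0.388 × 0.06 × 0.58 = 0.013502
Normalizing constant Z = 0.047822 + 0.14359 + 0.013502 = 0.20492.
P(DNS tunneling | evidence) = 0.047822 / 0.20492 ≈ 0.233.

0.233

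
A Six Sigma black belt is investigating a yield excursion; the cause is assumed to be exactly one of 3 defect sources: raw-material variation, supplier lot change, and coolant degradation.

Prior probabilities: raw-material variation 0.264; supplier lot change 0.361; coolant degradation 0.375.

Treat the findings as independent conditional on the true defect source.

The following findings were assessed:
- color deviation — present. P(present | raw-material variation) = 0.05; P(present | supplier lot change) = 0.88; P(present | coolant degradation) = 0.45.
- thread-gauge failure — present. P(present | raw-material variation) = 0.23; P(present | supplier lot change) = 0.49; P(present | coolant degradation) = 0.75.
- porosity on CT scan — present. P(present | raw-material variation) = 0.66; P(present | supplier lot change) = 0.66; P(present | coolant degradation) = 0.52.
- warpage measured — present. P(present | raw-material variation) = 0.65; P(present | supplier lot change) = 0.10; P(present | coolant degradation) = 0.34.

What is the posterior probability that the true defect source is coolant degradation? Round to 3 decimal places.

0.659

By Bayes' rule with conditional independence, the unnormalized weight for each hypothesis is prior × ∏ likelihoods:
  raw-material variation: 0.264 × 0.05 × 0.23 × 0.66 × 0.65 = 0.0013024
  supplier lot change: 0.361 × 0.88 × 0.49 × 0.66 × 0.10 = 0.010274
  coolant degradation: 0.375 × 0.45 × 0.75 × 0.52 × 0.34 = 0.022376
Marginal likelihood of the evidence = 0.033952.
P(coolant degradation | evidence) = 0.022376 / 0.033952 ≈ 0.659.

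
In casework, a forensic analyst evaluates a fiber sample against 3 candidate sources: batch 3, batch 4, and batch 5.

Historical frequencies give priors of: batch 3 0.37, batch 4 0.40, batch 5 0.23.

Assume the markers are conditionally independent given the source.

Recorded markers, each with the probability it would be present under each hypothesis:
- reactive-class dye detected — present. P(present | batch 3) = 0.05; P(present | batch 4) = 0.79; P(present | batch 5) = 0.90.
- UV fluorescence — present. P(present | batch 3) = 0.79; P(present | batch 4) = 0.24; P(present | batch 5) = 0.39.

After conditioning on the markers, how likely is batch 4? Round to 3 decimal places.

Multiply each prior by the joint likelihood of the marker pattern:
  batch 3: 0.37 × 0.05 × 0.79 = 0.014615
  batch 4: 0.40 × 0.79 × 0.24 = 0.07584
  batch 5: 0.23 × 0.90 × 0.39 = 0.08073
Normalizing constant Z = 0.014615 + 0.07584 + 0.08073 = 0.17119.
P(batch 4 | evidence) = 0.07584 / 0.17119 ≈ 0.443.

0.443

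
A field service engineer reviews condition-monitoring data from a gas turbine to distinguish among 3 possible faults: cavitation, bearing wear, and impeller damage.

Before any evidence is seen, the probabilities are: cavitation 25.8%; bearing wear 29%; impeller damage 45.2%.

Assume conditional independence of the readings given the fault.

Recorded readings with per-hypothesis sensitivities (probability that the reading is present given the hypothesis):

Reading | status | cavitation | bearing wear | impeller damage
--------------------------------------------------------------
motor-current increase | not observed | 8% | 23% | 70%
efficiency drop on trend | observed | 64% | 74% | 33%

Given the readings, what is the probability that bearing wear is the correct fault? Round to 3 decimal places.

Multiply each prior by the joint likelihood of the reading pattern (using 1 − P(present | H) for each absent reading):
  cavitation: 0.258 × (1 − 0.08) × 0.64 = 0.15191
  bearing wear: 0.290 × (1 − 0.23) × 0.74 = 0.16524
  impeller damage: 0.452 × (1 − 0.70) × 0.33 = 0.044748
Normalizing constant Z = 0.15191 + 0.16524 + 0.044748 = 0.3619.
P(bearing wear | evidence) = 0.16524 / 0.3619 ≈ 0.457.

0.457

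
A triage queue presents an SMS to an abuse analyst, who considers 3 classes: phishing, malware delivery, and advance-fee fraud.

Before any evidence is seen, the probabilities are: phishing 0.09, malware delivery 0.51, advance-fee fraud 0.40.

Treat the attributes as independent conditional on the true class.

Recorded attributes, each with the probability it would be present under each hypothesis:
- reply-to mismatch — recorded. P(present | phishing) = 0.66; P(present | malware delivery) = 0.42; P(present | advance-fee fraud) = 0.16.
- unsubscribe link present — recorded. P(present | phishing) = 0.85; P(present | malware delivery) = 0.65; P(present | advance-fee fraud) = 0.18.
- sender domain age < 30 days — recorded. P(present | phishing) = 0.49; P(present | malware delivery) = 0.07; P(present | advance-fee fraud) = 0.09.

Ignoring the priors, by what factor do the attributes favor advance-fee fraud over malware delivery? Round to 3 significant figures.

Take the product of per-attribute likelihoods under each hypothesis, then divide.
  advance-fee fraud: 0.16 × 0.18 × 0.09 = 0.002592
  malware delivery: 0.42 × 0.65 × 0.07 = 0.01911
Bayes factor = 0.002592 / 0.01911 ≈ 0.136

0.136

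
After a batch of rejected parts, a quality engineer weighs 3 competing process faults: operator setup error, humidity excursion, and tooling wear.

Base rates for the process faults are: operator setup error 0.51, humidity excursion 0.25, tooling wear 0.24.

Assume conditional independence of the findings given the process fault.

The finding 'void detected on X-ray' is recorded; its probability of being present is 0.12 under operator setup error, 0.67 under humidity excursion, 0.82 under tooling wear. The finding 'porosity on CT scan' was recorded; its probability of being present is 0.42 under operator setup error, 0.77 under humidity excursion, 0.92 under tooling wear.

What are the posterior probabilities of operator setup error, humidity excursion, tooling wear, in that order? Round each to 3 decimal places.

Multiply each prior by the joint likelihood of the evidence pattern:
  operator setup error: 0.51 × 0.12 × 0.42 = 0.025704
  humidity excursion: 0.25 × 0.67 × 0.77 = 0.12898
  tooling wear: 0.24 × 0.82 × 0.92 = 0.18106
Normalizing constant Z = 0.025704 + 0.12898 + 0.18106 = 0.33574.
P(operator setup error | evidence) = 0.025704 / 0.33574 ≈ 0.077
P(humidity excursion | evidence) = 0.12898 / 0.33574 ≈ 0.384
P(tooling wear | evidence) = 0.18106 / 0.33574 ≈ 0.539

0.077, 0.384, 0.539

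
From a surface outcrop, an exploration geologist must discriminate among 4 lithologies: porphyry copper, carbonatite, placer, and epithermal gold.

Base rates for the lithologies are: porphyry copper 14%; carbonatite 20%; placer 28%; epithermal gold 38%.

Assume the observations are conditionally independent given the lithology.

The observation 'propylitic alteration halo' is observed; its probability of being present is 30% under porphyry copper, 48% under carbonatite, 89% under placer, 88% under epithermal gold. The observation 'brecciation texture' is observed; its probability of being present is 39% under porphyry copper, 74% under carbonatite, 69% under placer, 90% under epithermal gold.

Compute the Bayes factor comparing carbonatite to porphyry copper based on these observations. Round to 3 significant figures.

3.04

Joint likelihood of the evidence pattern under each hypothesis:
  carbonatite: 0.48 × 0.74 = 0.3552
  porphyry copper: 0.30 × 0.39 = 0.117
Bayes factor = 0.3552 / 0.117 ≈ 3.04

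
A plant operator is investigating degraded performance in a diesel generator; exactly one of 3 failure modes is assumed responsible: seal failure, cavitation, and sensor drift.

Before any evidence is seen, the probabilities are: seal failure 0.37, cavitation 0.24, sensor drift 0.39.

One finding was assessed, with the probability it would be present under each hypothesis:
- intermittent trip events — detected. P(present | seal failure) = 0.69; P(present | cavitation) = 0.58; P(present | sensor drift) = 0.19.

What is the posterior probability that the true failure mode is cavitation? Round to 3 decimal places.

By Bayes' rule, the unnormalized weight for each hypothesis is prior × likelihood:
  seal failure: 0.37 × 0.69 = 0.2553
  cavitation: 0.24 × 0.58 = 0.1392
  sensor drift: 0.39 × 0.19 = 0.0741
Marginal likelihood of the evidence = 0.4686.
P(cavitation | evidence) = 0.1392 / 0.4686 ≈ 0.297.

0.297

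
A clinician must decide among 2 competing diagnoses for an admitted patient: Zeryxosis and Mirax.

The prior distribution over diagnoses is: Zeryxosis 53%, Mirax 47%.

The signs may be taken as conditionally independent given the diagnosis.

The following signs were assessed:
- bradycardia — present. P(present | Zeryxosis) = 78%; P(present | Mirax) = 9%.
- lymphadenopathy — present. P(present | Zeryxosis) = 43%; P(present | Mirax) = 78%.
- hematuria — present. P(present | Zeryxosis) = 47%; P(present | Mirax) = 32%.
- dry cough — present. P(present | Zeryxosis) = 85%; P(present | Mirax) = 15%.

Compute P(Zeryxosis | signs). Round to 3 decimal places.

0.978

For each hypothesis, the unnormalized posterior weight is prior × product of the sign likelihoods:
  Zeryxosis: 0.53 × 0.78 × 0.43 × 0.47 × 0.85 = 0.071016
  Mirax: 0.47 × 0.09 × 0.78 × 0.32 × 0.15 = 0.0015837
The unnormalized weights sum to 0.0726.
P(Zeryxosis | evidence) = 0.071016 / 0.0726 ≈ 0.978.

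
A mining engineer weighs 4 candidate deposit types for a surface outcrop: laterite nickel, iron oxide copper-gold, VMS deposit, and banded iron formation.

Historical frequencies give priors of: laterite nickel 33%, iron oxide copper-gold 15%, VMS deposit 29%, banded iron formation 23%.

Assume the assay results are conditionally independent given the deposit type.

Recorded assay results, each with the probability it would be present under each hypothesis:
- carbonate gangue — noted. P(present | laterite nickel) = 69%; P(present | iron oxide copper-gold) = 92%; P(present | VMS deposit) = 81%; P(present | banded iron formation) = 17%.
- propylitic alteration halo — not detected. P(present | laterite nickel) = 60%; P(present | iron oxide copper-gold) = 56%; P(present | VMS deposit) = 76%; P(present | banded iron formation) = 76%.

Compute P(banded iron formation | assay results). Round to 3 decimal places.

0.043

For each hypothesis, the unnormalized posterior weight is prior × product of the assay result likelihoods (using 1 − P(present | H) for each absent assay result):
  laterite nickel: 0.33 × 0.69 × (1 − 0.60) = 0.09108
  iron oxide copper-gold: 0.15 × 0.92 × (1 − 0.56) = 0.06072
  VMS deposit: 0.29 × 0.81 × (1 − 0.76) = 0.056376
  banded iron formation: 0.23 × 0.17 × (1 − 0.76) = 0.009384
Marginal likelihood of the evidence = 0.21756.
P(banded iron formation | evidence) = 0.009384 / 0.21756 ≈ 0.043.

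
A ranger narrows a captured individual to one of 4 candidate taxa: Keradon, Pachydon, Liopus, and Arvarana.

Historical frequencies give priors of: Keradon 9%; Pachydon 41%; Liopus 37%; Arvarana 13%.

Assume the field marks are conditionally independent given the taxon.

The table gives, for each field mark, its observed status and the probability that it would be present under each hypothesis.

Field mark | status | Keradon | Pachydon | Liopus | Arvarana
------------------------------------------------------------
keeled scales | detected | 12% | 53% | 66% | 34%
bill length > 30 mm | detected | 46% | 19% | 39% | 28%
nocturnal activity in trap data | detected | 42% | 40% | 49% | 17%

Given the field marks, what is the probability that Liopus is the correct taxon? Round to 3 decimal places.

0.693

For each hypothesis, the unnormalized posterior weight is prior × product of the field mark likelihoods:
  Keradon: 0.09 × 0.12 × 0.46 × 0.42 = 0.0020866
  Pachydon: 0.41 × 0.53 × 0.19 × 0.40 = 0.016515
  Liopus: 0.37 × 0.66 × 0.39 × 0.49 = 0.046667
  Arvarana: 0.13 × 0.34 × 0.28 × 0.17 = 0.0021039
Marginal likelihood of the evidence = 0.067372.
P(Liopus | evidence) = 0.046667 / 0.067372 ≈ 0.693.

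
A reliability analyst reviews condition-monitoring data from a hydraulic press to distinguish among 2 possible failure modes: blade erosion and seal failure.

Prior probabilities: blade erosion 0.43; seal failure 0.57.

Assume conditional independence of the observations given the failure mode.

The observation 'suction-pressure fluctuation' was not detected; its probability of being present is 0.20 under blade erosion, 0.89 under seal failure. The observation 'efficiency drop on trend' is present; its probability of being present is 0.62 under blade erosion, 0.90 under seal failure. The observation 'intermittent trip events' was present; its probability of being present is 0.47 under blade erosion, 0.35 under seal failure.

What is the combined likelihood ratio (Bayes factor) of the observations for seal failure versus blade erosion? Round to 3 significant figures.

0.149

The Bayes factor is the ratio of the joint likelihoods of the evidence pattern under the two hypotheses (using 1 − P(present | H) for each absent observation).
  seal failure: (1 − 0.89) × 0.90 × 0.35 = 0.03465
  blade erosion: (1 − 0.20) × 0.62 × 0.47 = 0.23312
Bayes factor = 0.03465 / 0.23312 ≈ 0.149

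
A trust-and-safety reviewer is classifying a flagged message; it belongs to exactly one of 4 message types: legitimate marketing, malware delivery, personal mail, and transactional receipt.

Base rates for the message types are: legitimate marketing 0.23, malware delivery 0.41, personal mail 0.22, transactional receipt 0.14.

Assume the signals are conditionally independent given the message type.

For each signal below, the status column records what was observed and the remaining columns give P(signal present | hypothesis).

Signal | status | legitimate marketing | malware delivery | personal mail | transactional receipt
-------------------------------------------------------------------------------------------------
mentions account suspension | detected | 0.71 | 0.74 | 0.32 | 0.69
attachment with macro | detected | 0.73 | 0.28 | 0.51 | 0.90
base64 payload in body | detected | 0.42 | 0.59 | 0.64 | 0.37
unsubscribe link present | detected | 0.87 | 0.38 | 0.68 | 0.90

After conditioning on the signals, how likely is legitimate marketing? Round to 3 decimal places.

0.406

Multiply each prior by the joint likelihood of the signal pattern:
  legitimate marketing: 0.23 × 0.71 × 0.73 × 0.42 × 0.87 = 0.043559
  malware delivery: 0.41 × 0.74 × 0.28 × 0.59 × 0.38 = 0.019046
  personal mail: 0.22 × 0.32 × 0.51 × 0.64 × 0.68 = 0.015625
  transactional receipt: 0.14 × 0.69 × 0.90 × 0.37 × 0.90 = 0.028951
Normalizing constant Z = 0.043559 + 0.019046 + 0.015625 + 0.028951 = 0.10718.
P(legitimate marketing | evidence) = 0.043559 / 0.10718 ≈ 0.406.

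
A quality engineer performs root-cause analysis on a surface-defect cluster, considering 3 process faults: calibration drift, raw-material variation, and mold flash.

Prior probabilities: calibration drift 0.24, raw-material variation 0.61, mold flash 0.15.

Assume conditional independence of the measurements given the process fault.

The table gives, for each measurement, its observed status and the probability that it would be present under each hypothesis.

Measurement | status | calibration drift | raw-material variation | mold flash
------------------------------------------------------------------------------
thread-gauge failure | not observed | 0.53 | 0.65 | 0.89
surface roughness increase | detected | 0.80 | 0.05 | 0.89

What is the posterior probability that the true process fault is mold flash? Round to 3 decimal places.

0.127

By Bayes' rule with conditional independence, the unnormalized weight for each hypothesis is prior × ∏ likelihoods (using 1 − P(present | H) for each absent measurement):
  calibration drift: 0.24 × (1 − 0.53) × 0.80 = 0.09024
  raw-material variation: 0.61 × (1 − 0.65) × 0.05 = 0.010675
  mold flash: 0.15 × (1 − 0.89) × 0.89 = 0.014685
Marginal likelihood of the evidence = 0.1156.
P(mold flash | evidence) = 0.014685 / 0.1156 ≈ 0.127.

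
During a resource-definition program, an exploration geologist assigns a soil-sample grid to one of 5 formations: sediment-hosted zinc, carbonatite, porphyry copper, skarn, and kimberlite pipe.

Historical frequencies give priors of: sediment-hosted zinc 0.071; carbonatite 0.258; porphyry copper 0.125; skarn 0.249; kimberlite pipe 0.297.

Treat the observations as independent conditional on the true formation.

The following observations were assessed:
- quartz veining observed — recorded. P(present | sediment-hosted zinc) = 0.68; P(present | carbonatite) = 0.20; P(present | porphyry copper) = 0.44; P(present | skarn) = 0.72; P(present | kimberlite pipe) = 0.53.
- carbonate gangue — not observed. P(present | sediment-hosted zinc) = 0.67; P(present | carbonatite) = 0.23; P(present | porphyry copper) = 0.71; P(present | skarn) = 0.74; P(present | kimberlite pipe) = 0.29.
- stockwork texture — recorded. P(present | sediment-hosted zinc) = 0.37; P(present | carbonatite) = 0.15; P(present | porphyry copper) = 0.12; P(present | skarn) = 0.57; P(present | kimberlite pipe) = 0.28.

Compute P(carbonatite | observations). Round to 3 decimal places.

For each hypothesis, the unnormalized posterior weight is prior × product of the observation likelihoods (using 1 − P(present | H) for each absent observation):
  sediment-hosted zinc: 0.071 × 0.68 × (1 − 0.67) × 0.37 = 0.005895
  carbonatite: 0.258 × 0.20 × (1 − 0.23) × 0.15 = 0.0059598
  porphyry copper: 0.125 × 0.44 × (1 − 0.71) × 0.12 = 0.001914
  skarn: 0.249 × 0.72 × (1 − 0.74) × 0.57 = 0.026569
  kimberlite pipe: 0.297 × 0.53 × (1 − 0.29) × 0.28 = 0.031293
Marginal likelihood of the evidence = 0.071631.
P(carbonatite | evidence) = 0.0059598 / 0.071631 ≈ 0.083.

0.083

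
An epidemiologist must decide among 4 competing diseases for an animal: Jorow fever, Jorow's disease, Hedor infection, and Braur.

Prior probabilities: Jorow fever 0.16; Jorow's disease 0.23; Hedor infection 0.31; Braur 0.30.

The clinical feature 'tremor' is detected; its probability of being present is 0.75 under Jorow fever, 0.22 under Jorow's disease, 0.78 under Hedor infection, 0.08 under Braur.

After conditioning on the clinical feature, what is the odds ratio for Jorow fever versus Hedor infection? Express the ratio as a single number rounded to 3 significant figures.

0.496

The normalizing constant cancels in an odds ratio, so compute prior × likelihood for the two hypotheses only:
  Jorow fever: 0.16 × 0.75 = 0.12
  Hedor infection: 0.31 × 0.78 = 0.2418
Posterior odds = 0.12 / 0.2418 ≈ 0.496.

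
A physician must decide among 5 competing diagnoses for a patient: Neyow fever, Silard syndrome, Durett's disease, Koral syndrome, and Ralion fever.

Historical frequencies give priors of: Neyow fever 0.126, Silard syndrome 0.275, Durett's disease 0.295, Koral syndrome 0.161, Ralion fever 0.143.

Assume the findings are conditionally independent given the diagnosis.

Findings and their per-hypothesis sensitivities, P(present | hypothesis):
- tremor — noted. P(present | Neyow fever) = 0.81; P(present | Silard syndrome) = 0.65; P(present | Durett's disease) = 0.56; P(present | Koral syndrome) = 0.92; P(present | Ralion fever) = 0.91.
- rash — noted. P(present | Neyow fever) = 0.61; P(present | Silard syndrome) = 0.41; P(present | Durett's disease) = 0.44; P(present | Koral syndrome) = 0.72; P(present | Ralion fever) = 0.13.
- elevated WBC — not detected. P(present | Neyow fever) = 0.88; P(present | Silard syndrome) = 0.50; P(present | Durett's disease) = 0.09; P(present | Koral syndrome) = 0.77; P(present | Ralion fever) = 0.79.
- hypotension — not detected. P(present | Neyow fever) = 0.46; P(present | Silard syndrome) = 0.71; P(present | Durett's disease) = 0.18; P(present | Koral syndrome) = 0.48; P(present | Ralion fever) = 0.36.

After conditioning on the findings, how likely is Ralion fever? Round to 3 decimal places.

By Bayes' rule with conditional independence, the unnormalized weight for each hypothesis is prior × ∏ likelihoods (using 1 − P(present | H) for each absent finding):
  Neyow fever: 0.126 × 0.81 × 0.61 × (1 − 0.88) × (1 − 0.46) = 0.0040342
  Silard syndrome: 0.275 × 0.65 × 0.41 × (1 − 0.50) × (1 − 0.71) = 0.010627
  Durett's disease: 0.295 × 0.56 × 0.44 × (1 − 0.09) × (1 − 0.18) = 0.05424
  Koral syndrome: 0.161 × 0.92 × 0.72 × (1 − 0.77) × (1 − 0.48) = 0.012755
  Ralion fever: 0.143 × 0.91 × 0.13 × (1 − 0.79) × (1 − 0.36) = 0.0022736
The unnormalized weights sum to 0.083929.
P(Ralion fever | evidence) = 0.0022736 / 0.083929 ≈ 0.027.

0.027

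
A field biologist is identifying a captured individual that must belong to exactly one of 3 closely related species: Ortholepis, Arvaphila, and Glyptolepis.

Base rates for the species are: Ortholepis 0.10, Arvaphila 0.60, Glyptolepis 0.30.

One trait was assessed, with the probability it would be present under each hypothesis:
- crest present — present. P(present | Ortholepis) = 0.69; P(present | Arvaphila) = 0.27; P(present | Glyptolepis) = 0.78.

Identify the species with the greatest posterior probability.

By Bayes' rule, the unnormalized weight for each hypothesis is prior × likelihood:
  Ortholepis: 0.10 × 0.69 = 0.069
  Arvaphila: 0.60 × 0.27 = 0.162
  Glyptolepis: 0.30 × 0.78 = 0.234
The unnormalized weights sum to 0.465.
P(Ortholepis | evidence) ≈ 0.069 / 0.465 ≈ 0.148
P(Arvaphila | evidence) ≈ 0.162 / 0.465 ≈ 0.348
P(Glyptolepis | evidence) ≈ 0.234 / 0.465 ≈ 0.503
The largest is 0.503, so Glyptolepis is most probable.

Glyptolepis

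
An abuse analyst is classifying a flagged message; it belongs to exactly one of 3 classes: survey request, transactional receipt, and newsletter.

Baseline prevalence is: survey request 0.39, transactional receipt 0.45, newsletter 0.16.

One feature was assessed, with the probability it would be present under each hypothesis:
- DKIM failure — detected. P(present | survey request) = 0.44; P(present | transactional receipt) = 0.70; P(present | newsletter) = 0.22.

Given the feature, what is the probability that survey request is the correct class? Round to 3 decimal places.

0.329

For each hypothesis, the unnormalized posterior weight is prior × likelihood:
  survey request: 0.39 × 0.44 = 0.1716
  transactional receipt: 0.45 × 0.70 = 0.315
  newsletter: 0.16 × 0.22 = 0.0352
Normalizing constant Z = 0.1716 + 0.315 + 0.0352 = 0.5218.
P(survey request | evidence) = 0.1716 / 0.5218 ≈ 0.329.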